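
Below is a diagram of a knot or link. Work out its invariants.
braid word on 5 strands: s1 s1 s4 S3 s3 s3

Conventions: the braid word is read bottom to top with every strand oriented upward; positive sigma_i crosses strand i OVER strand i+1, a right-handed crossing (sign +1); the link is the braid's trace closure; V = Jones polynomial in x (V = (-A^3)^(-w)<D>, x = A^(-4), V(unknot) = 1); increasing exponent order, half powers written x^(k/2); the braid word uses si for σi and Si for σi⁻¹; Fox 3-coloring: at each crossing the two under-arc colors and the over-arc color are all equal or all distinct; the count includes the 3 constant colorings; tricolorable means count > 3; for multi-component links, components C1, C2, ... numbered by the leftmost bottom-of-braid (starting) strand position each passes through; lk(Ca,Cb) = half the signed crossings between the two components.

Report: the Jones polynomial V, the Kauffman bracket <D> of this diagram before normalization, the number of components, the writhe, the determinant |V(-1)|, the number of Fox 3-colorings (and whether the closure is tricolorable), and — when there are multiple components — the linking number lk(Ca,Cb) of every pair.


V(x) = 1 + x + x^2 + x^3
bracket: 1 + A^4 + A^8 + A^12, w = +4
3 components, writhe +4, over 6 crossings
lk(C1,C2) = +1
linking number lk(C1,C3) = 0
lk(C2,C3): 0
det 0, colorings 9 of 3^6 — tricolorable
observation: free reduction leaves σ1 σ1 σ4 σ3 of the original 6 letters


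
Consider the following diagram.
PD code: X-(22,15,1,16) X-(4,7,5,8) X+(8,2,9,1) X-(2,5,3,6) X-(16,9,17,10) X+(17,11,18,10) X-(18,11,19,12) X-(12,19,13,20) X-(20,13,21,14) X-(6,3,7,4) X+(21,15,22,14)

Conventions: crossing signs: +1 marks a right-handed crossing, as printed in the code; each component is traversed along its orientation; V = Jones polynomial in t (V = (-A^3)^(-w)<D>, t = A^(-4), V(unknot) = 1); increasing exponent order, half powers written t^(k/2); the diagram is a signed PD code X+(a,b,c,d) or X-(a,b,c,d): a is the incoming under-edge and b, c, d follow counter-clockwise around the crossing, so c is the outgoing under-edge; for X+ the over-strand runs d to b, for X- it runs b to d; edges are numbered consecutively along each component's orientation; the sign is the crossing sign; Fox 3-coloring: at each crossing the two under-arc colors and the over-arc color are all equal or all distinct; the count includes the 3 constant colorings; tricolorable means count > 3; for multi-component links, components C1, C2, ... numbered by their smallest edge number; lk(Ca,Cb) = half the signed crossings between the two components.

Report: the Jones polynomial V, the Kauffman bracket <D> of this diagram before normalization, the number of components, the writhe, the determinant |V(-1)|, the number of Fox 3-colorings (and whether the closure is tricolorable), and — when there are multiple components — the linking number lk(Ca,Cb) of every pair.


V = t^-8 - 2t^-7 + t^-6 - 2t^-5 + 2t^-4 + t^-2
<D> = -A^-7 - 2A + 2A^5 - A^9 + 2A^13 - A^17 (w = -5)
1 component over 11 crossings, w = -5
27 Fox colorings among 3^11, |V(-1)| = 9: tricolorable
why: w = -5 shifts under R1 moves; the (-A^3)^(5) factor cancels that in V


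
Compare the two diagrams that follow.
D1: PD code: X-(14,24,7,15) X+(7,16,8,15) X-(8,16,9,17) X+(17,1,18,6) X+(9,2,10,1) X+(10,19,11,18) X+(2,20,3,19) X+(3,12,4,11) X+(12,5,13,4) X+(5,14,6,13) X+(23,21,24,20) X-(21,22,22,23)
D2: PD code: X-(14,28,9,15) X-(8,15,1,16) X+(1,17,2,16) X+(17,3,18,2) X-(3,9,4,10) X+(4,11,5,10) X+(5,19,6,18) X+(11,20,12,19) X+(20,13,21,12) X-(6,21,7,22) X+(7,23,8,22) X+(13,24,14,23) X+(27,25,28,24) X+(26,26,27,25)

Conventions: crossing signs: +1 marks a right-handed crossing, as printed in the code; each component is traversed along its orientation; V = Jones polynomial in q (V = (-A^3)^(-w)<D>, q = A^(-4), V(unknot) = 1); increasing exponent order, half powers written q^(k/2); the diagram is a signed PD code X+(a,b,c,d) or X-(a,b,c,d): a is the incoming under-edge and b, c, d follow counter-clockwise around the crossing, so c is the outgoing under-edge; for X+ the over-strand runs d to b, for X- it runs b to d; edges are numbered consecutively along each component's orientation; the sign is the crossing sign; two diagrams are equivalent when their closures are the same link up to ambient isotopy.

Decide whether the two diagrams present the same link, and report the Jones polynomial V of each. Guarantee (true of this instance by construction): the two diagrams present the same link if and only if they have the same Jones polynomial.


same link: no
V(D1) = q^2 + 2q^4 - q^5 + 2q^6 - q^7 + q^8  [12 crossings, <D> = A^-14 - A^-10 + 2A^-6 - A^-2 + 2A^2 + A^10, w = +6]
V(D2) = q + 2q^3 + q^5  [14 crossings, <D> = A^-2 + 2A^6 + A^14, w = +6]
insight: V(q) takes 2 values over 2 diagrams, fixing the grouping


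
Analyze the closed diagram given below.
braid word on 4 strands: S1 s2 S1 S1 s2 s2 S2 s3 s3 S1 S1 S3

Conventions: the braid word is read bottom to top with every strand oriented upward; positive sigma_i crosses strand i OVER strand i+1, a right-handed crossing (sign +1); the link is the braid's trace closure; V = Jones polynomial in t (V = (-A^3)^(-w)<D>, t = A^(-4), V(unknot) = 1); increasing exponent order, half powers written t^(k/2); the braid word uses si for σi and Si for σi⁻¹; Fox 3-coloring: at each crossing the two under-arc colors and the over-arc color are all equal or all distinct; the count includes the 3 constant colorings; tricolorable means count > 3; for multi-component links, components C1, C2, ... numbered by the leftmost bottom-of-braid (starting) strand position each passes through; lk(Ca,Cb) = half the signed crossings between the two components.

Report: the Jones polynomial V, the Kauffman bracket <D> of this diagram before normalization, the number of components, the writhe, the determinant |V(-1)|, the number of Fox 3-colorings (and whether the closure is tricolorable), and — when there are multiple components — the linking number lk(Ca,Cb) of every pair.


Jones polynomial: V(t) = t^(-13/2) - 2t^(-11/2) + 3t^(-9/2) - 3t^(-7/2) + 2t^(-5/2) - 3t^(-3/2) + t^(-1/2) - t^(1/2)
<D> = -A^-8 + A^-4 - 3 + 2A^4 - 3A^8 + 3A^12 - 2A^16 + A^20; writhe -2
components 2, writhe -2 (12 crossings)
linking number lk(C1,C2) = 0
3-colorings: 3 of 3^12, det 16 — not tricolorable
note: summing lk over 1 pair gives 0


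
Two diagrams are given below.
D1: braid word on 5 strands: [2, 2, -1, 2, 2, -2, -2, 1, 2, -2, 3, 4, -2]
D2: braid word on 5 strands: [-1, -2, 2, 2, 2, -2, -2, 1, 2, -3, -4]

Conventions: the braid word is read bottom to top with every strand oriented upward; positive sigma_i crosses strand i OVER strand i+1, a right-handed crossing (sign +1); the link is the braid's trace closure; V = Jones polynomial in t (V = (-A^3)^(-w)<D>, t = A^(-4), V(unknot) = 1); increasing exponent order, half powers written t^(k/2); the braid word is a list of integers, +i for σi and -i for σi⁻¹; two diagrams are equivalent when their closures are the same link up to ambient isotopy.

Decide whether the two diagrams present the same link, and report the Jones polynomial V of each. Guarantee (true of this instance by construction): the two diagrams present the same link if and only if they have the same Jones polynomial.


same link: yes
V(D1) = -t^(-1/2) - t^(1/2)  [13 crossings, <D> = A^7 + A^11, w = +3]
D2 (bracket A^-5 + A^-1; 11 crossings at w = -1): V = -t^(-1/2) - t^(1/2)
note: from 13 to 11 crossings by R-moves: one link, two diagrams


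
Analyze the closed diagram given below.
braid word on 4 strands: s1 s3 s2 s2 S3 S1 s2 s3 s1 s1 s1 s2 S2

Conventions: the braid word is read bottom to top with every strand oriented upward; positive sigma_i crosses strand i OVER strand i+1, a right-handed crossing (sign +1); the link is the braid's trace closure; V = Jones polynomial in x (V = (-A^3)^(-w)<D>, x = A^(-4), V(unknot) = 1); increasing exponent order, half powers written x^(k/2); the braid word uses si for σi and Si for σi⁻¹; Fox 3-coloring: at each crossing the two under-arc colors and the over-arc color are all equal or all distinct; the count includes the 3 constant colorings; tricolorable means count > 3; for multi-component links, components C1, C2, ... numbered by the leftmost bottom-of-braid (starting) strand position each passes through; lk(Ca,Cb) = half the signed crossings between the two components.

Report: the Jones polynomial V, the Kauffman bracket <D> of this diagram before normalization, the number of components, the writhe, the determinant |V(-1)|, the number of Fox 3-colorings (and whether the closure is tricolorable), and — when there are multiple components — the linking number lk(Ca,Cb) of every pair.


V(x) = x^2 - x^3 + 3x^4 - 4x^5 + 5x^6 - 5x^7 + 4x^8 - 3x^9 + 2x^10 - x^11
bracket: A^-23 - 2A^-19 + 3A^-15 - 4A^-11 + 5A^-7 - 5A^-3 + 4A - 3A^5 + A^9 - A^13, w = +7
1 component, writhe +7, over 13 crossings
det 29, colorings 3 of 3^13 — not tricolorable
observation: V spans 9 powers of x: at least 9 crossings in any diagram


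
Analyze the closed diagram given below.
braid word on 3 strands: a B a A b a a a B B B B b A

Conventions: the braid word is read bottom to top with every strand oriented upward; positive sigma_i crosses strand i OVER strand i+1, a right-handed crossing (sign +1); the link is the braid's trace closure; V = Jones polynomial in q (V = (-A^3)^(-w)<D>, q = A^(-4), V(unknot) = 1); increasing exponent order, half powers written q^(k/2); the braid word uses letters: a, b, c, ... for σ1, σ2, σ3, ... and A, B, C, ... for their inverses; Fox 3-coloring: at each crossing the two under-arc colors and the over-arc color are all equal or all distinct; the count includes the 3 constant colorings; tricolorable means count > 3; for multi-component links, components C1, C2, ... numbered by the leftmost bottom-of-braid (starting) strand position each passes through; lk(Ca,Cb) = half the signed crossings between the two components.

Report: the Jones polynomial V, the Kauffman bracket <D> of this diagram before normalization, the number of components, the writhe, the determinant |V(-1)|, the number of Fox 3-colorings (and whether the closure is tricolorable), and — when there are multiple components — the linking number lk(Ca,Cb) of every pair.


V = -q^-3 + q^-2 - q^-1 + 3 - q + q^2 - q^3
<D> = -A^-12 + A^-8 - A^-4 + 3 - A^4 + A^8 - A^12 (w = 0)
1 component over 14 crossings, w = 0
27 Fox colorings among 3^14, |V(-1)| = 9: tricolorable
why: free reduction leaves σ1 σ1 σ1 σ1 σ2⁻¹ σ2⁻¹ σ2⁻¹ σ1⁻¹ of the original 14 letters


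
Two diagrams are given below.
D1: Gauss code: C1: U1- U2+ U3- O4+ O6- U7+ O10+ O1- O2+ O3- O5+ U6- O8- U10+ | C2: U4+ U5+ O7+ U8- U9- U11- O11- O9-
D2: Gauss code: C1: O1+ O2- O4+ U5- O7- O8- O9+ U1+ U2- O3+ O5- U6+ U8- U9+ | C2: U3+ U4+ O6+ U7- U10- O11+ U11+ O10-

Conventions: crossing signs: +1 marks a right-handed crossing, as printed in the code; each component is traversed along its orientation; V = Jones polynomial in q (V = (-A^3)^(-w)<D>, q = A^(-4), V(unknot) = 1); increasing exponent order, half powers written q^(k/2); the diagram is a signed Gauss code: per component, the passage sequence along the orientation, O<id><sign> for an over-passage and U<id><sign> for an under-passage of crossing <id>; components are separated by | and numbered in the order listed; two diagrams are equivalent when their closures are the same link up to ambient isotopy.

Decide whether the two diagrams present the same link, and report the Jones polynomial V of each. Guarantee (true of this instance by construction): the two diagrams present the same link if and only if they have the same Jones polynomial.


equivalent: yes
D1 (bracket A^-13 + A^-5; 11 crossings at w = -1): V = -q^(1/2) - q^(5/2)
V(D2) = -q^(1/2) - q^(5/2)  (w +1, c 11, <D> = A^-7 + A)
key observation: from 11 to 11 crossings by R-moves: one link, two diagrams


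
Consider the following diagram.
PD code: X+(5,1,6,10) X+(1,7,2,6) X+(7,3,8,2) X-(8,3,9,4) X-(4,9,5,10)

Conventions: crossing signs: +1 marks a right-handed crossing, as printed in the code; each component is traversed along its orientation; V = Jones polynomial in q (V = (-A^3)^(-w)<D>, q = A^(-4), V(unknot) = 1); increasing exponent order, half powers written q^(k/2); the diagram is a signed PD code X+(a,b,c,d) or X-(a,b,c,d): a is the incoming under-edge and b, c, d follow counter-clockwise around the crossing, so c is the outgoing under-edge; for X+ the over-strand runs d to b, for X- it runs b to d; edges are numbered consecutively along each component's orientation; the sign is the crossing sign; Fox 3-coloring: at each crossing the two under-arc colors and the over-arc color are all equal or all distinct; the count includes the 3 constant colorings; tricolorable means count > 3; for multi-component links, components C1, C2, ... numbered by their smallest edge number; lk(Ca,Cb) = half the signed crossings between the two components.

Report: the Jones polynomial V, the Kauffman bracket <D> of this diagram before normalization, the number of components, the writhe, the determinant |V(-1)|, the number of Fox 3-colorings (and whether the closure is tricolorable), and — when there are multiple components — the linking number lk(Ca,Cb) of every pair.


V = 1
<D> = -A^3 (w = +1)
1 component over 5 crossings, w = +1
3 Fox colorings among 3^5, |V(-1)| = 1: not tricolorable
why: w = +1 shifts under R1 moves; the (-A^3)^(-1) factor cancels that in V


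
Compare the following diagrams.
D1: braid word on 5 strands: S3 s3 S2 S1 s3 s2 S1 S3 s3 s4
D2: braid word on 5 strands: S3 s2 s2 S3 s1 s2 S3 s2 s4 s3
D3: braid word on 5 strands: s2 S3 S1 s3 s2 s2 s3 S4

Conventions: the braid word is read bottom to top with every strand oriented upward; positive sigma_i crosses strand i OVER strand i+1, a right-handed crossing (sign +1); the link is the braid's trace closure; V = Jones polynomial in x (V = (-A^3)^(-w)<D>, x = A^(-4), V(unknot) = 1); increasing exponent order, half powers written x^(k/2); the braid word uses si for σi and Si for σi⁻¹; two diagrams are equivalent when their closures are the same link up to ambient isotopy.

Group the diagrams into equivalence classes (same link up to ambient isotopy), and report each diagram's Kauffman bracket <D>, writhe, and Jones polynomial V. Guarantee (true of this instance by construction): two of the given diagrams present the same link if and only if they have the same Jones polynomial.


classes: {D1} | {D2} | {D3}
V(D1) = 1  [10 crossings, <D> = 1, w = 0]
V(D2) = x^-1 - 1 + 2x - 2x^2 + 2x^3 - 2x^4 + x^5  (w +4, c 10, <D> = A^-8 - 2A^-4 + 2 - 2A^4 + 2A^8 - A^12 + A^16)
D3 (bracket -A^-10 + A^-6 + A^2; 8 crossings at w = +2): V = x + x^3 - x^4
note: comparing 3 Jones polynomials yields 3 groups


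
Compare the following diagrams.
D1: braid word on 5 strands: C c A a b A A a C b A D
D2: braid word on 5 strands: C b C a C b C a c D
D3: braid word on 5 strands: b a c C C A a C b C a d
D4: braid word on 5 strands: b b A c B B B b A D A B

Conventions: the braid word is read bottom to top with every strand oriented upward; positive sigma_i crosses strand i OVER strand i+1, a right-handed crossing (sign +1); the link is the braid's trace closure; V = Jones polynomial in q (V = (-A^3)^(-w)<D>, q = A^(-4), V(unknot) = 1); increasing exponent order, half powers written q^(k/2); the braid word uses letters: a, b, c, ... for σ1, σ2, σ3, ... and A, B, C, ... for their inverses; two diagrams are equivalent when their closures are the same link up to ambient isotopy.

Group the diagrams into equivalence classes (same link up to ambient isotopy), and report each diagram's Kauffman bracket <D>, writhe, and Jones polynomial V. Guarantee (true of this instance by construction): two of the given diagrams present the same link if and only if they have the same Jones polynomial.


grouping into links: {D1} | {D2, D3} | {D4}
V(D1) = q^-2 - q^-1 + 1 - q + q^2  (w -2, c 12, <D> = A^-14 - A^-10 + A^-6 - A^-2 + A^2)
D2 (bracket -A^-12 + 2A^-8 - 2A^-4 + 3 - 2A^4 + 2A^8 - A^12; 10 crossings at w = 0): V = -q^-3 + 2q^-2 - 2q^-1 + 3 - 2q + 2q^2 - q^3
D3 (bracket -A^-6 + 2A^-2 - 2A^2 + 3A^6 - 2A^10 + 2A^14 - A^18; 12 crossings at w = +2): V = -q^-3 + 2q^-2 - 2q^-1 + 3 - 2q + 2q^2 - q^3
V(D4) = -q^-6 + q^-5 - q^-4 + 2q^-3 - q^-2 + q^-1  (w -4, c 12, <D> = A^-8 - A^-4 + 2 - A^4 + A^8 - A^12)
why: 3 classes among 4 diagrams; unequal V(q) rules out equality


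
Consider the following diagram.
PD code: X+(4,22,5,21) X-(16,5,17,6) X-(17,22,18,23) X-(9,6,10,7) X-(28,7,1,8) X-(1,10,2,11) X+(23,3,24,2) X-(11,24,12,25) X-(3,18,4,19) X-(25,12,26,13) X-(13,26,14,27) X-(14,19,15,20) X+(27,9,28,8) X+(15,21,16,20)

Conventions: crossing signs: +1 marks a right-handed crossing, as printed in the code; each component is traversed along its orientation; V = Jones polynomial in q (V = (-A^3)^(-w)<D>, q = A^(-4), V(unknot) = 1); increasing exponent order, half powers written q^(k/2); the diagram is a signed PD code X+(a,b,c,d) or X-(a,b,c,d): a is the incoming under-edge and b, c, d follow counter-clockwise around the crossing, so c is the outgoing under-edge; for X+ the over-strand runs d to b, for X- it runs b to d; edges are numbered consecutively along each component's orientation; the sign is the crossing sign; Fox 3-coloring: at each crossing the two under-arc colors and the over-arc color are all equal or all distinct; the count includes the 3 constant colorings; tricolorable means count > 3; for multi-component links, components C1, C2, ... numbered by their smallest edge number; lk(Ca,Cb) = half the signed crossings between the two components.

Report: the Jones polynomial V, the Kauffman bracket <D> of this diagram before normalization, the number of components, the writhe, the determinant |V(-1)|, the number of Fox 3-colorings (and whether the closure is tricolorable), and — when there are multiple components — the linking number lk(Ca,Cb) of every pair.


V = -q^-4 + q^-3 + q^-1
<D> = A^-14 + A^-6 - A^-2 (w = -6)
1 component over 14 crossings, w = -6
9 Fox colorings among 3^14, |V(-1)| = 3: tricolorable
why: w = -6 (over 14 crossings) is diagram-only; (-A^3)^(6) removes it from V


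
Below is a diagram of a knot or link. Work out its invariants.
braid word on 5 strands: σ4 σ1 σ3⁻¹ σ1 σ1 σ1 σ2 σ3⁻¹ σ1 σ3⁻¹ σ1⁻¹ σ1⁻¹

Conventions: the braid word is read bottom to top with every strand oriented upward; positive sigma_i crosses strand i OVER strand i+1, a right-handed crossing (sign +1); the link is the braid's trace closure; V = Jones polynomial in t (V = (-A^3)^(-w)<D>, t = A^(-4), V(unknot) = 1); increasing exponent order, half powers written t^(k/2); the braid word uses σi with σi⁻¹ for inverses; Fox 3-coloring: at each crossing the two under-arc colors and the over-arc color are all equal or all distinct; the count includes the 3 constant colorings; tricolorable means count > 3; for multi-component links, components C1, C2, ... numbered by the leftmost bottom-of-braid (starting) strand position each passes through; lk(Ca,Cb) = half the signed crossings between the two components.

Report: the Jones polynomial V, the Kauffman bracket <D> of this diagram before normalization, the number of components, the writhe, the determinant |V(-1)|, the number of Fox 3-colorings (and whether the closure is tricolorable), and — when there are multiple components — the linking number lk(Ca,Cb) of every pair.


Jones polynomial: V(t) = -t^-3 + t^-2 - t^-1 + 3 - t + t^2 - t^3
<D> = -A^-6 + A^-2 - A^2 + 3A^6 - A^10 + A^14 - A^18; writhe +2
components 1, writhe +2 (12 crossings)
3-colorings: 27 of 3^12, det 9 — tricolorable
note: det 9 = |V(-1)|; divisible by 3, so tricolorable


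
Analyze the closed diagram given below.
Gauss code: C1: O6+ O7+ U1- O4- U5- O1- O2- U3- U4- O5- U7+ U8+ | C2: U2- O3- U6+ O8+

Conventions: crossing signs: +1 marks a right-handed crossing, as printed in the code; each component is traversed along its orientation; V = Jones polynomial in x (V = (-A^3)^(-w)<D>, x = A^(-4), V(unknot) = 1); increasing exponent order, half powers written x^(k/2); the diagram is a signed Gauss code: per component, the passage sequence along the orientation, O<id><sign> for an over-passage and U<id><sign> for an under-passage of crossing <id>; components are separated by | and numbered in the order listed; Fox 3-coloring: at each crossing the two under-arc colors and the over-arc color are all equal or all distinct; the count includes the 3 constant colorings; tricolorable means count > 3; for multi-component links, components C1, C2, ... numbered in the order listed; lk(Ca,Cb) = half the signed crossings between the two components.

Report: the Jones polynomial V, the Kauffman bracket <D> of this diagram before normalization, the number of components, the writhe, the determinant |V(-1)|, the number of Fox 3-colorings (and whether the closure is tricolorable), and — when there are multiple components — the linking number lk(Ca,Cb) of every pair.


V(x) = x^(-11/2) - x^(-9/2) + x^(-7/2) - 2x^(-5/2) + x^(-3/2) - 2x^(-1/2)
bracket: -2A^-4 + 1 - 2A^4 + A^8 - A^12 + A^16, w = -2
2 components, writhe -2, over 8 crossings
lk(C1,C2) = 0
det 8, colorings 3 of 3^8 — not tricolorable
observation: the span of V is 5, within the link bound 8 + 2 - 1


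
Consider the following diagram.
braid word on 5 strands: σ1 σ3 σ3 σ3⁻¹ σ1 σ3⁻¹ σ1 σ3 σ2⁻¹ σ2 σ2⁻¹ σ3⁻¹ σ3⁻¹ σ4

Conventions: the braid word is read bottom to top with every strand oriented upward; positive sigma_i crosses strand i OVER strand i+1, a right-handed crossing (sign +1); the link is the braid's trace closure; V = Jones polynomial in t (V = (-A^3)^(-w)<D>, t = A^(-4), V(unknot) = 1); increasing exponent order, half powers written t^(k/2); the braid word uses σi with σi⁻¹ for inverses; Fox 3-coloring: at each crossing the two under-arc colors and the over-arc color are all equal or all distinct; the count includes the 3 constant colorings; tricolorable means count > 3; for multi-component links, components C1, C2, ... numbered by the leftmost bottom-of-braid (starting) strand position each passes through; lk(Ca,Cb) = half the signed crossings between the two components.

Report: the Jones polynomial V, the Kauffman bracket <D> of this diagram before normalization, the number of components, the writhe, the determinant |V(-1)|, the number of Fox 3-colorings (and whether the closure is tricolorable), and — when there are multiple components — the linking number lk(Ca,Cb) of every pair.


V = t + t^3 - t^4
<D> = -A^-10 + A^-6 + A^2 (w = +2)
1 component over 14 crossings, w = +2
9 Fox colorings among 3^14, |V(-1)| = 3: tricolorable
why: the word shrinks to σ1 σ3 σ1 σ3⁻¹ σ1 σ3 σ2⁻¹ σ3⁻¹ σ3⁻¹ σ4 after cancelling


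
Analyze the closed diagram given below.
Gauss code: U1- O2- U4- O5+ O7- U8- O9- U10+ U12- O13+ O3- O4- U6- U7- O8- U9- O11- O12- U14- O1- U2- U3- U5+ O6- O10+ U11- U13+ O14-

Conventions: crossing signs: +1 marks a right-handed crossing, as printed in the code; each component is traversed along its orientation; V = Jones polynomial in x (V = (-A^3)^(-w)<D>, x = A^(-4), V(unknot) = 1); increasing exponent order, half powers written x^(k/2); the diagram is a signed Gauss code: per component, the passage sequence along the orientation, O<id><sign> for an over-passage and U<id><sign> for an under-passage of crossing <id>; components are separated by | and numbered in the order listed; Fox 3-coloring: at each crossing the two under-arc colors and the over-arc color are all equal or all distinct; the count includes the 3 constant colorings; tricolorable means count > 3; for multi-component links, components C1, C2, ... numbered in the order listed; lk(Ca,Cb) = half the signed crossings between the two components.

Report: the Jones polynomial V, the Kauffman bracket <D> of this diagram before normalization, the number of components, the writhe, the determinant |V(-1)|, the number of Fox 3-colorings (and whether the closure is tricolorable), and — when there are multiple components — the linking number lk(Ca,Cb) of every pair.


Jones polynomial: V(x) = -x^-8 + x^-5 + x^-3
<D> = A^-12 + A^-4 - A^8; writhe -8
components 1, writhe -8 (14 crossings)
3-colorings: 9 of 3^14, det 3 — tricolorable
note: the span of V is 5, forcing >= 5 crossings in any diagram


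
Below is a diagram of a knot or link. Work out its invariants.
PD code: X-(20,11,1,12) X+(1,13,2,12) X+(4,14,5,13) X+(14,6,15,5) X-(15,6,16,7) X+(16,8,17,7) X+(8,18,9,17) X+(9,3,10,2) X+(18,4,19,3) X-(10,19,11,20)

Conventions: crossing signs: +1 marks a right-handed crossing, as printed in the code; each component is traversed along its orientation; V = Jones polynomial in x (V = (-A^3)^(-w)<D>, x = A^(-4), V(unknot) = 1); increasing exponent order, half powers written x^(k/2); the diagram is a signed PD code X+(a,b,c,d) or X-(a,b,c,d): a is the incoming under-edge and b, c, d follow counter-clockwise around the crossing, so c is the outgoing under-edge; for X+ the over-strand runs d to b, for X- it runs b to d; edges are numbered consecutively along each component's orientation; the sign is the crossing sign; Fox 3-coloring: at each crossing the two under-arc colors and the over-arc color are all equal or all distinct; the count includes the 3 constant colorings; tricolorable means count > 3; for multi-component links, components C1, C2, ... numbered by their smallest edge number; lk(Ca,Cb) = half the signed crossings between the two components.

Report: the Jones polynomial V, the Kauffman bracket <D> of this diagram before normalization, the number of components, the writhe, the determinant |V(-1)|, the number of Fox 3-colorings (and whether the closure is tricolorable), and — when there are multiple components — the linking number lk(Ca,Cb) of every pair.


Jones polynomial: V(x) = x + x^3 - x^4
<D> = -A^-4 + 1 + A^8; writhe +4
components 1, writhe +4 (10 crossings)
3-colorings: 9 of 3^10, det 3 — tricolorable
note: w = +4 shifts under R1 moves; the (-A^3)^(-4) factor cancels that in V


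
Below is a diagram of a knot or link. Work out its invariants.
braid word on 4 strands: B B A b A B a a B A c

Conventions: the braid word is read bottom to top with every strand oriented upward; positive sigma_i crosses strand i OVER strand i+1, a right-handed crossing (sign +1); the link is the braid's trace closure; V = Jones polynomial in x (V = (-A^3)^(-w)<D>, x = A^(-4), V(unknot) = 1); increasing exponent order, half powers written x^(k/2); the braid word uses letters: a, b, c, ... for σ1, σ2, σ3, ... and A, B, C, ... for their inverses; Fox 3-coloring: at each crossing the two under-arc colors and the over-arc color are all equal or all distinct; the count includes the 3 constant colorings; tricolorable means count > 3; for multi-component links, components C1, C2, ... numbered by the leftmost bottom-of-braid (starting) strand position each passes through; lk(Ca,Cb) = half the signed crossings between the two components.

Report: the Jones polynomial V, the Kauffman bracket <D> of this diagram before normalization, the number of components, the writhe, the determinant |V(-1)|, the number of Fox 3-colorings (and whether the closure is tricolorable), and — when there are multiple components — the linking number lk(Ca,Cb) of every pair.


V = -x^-6 + x^-5 - x^-4 + 2x^-3 - x^-2 + x^-1
<D> = -A^-5 + A^-1 - 2A^3 + A^7 - A^11 + A^15 (w = -3)
1 component over 11 crossings, w = -3
3 Fox colorings among 3^11, |V(-1)| = 7: not tricolorable
why: |V(-1)| = 7: so not tricolorable, since 3 does not divide 7


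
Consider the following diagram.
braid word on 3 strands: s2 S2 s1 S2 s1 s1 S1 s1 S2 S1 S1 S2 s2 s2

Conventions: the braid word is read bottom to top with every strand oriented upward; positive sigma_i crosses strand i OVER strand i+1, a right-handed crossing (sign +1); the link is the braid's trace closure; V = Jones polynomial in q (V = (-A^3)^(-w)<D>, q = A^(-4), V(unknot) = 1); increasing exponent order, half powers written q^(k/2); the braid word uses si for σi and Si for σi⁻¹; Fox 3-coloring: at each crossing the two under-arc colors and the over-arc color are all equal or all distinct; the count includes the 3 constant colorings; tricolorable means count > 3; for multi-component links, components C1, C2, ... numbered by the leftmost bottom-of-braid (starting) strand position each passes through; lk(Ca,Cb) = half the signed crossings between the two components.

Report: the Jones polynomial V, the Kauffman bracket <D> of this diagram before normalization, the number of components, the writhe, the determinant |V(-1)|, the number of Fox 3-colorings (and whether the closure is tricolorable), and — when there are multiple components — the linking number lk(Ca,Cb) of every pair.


Jones polynomial: V(q) = -q^-3 + q^-2 - q^-1 + 3 - q + q^2 - q^3
<D> = -A^-12 + A^-8 - A^-4 + 3 - A^4 + A^8 - A^12; writhe 0
components 1, writhe 0 (14 crossings)
3-colorings: 27 of 3^14, det 9 — tricolorable
note: det 9 = |V(-1)|; divisible by 3, so tricolorable


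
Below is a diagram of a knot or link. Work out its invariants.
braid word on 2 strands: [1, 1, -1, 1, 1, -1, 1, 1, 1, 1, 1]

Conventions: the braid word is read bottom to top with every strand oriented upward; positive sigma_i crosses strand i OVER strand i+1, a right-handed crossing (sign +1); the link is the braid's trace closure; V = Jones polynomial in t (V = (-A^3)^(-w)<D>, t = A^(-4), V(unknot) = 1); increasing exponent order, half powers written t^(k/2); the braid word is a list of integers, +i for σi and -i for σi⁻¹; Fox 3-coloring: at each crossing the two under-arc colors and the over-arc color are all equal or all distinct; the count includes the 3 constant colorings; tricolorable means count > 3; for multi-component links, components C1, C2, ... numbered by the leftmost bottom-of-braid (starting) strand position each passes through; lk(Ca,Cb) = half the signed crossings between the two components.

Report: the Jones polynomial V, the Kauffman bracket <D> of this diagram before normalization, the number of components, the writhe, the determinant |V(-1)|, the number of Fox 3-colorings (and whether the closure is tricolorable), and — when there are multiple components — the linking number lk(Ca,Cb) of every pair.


V = t^3 + t^5 - t^6 + t^7 - t^8 + t^9 - t^10
<D> = A^-19 - A^-15 + A^-11 - A^-7 + A^-3 - A - A^9 (w = +7)
1 component over 11 crossings, w = +7
3 Fox colorings among 3^11, |V(-1)| = 7: not tricolorable
why: the span of V is 7, forcing >= 7 crossings in any diagram


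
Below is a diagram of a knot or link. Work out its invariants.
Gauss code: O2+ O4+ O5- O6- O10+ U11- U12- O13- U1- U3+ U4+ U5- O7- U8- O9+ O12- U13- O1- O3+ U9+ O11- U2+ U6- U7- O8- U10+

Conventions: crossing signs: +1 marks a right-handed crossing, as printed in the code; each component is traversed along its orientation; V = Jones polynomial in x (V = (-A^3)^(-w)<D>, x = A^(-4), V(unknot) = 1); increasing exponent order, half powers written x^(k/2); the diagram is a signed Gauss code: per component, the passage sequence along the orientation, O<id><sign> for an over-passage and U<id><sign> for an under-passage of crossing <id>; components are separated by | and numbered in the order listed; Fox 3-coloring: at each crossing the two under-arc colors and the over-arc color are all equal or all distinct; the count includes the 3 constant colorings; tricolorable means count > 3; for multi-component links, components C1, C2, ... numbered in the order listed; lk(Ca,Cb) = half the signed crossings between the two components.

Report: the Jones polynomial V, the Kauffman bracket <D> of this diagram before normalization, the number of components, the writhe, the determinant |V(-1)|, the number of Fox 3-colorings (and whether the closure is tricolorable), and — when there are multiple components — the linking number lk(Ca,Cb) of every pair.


V = -x^-6 + x^-5 - x^-4 + 2x^-3 - x^-2 + x^-1
<D> = -A^-5 + A^-1 - 2A^3 + A^7 - A^11 + A^15 (w = -3)
1 component over 13 crossings, w = -3
3 Fox colorings among 3^13, |V(-1)| = 7: not tricolorable
why: V spans 5 powers of x: at least 5 crossings in any diagram


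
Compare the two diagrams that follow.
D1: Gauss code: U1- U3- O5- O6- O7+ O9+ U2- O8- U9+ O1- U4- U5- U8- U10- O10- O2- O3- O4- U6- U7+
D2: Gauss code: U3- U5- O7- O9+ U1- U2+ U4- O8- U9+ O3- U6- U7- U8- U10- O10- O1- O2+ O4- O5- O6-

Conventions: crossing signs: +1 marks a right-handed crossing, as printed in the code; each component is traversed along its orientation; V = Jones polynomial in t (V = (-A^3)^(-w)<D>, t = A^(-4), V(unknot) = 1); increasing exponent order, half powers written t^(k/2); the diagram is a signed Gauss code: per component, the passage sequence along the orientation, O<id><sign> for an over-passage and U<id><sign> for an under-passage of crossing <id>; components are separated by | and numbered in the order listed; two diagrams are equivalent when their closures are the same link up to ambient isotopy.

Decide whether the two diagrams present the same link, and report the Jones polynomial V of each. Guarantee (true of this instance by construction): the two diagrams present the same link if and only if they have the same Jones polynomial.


same link: yes
V(D1) = -t^-6 + t^-5 - t^-4 + 2t^-3 - t^-2 + t^-1  [10 crossings, <D> = A^-14 - A^-10 + 2A^-6 - A^-2 + A^2 - A^6, w = -6]
V(D2) = -t^-6 + t^-5 - t^-4 + 2t^-3 - t^-2 + t^-1  (w -6, c 10, <D> = A^-14 - A^-10 + 2A^-6 - A^-2 + A^2 - A^6)
note: one V(t) for all 2 diagrams — one class (guaranteed)


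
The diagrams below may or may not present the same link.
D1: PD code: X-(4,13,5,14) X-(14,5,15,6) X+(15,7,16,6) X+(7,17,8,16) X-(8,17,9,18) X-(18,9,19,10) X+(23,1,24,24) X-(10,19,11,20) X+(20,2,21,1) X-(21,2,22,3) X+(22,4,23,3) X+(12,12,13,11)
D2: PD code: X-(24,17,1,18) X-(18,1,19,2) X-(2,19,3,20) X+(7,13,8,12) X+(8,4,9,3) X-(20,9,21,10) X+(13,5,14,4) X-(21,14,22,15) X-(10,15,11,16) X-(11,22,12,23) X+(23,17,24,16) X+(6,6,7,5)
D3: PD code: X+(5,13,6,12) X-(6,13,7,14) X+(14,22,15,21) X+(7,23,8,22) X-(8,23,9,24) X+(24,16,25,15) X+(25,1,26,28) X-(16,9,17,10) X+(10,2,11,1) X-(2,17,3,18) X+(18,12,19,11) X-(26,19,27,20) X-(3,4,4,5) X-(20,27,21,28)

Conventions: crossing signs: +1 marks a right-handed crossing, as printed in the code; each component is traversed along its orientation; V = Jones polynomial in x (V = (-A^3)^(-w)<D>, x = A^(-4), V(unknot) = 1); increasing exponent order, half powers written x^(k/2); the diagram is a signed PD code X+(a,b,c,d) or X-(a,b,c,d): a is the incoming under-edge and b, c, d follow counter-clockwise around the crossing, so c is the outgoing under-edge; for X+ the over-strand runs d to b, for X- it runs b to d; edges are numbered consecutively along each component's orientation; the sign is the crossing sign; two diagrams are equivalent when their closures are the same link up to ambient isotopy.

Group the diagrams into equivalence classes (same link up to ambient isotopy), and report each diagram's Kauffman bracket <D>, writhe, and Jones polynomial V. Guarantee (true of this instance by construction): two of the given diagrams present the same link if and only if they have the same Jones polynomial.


equivalence classes: {D1} | {D2} | {D3}
D1 (bracket A^4 + A^12 - A^16; 12 crossings at w = 0): V = -x^-4 + x^-3 + x^-1
V(D2) = -x^-6 + x^-5 - x^-4 + 2x^-3 - x^-2 + x^-1  [12 crossings, <D> = A^-2 - A^2 + 2A^6 - A^10 + A^14 - A^18, w = -2]
V(D3) = x^-2 - x^-1 + 2 - 2x + x^2 - x^3 + x^4  [14 crossings, <D> = A^-16 - A^-12 + A^-8 - 2A^-4 + 2 - A^4 + A^8, w = 0]
key observation: 3 values of V(x) split the 3 diagrams


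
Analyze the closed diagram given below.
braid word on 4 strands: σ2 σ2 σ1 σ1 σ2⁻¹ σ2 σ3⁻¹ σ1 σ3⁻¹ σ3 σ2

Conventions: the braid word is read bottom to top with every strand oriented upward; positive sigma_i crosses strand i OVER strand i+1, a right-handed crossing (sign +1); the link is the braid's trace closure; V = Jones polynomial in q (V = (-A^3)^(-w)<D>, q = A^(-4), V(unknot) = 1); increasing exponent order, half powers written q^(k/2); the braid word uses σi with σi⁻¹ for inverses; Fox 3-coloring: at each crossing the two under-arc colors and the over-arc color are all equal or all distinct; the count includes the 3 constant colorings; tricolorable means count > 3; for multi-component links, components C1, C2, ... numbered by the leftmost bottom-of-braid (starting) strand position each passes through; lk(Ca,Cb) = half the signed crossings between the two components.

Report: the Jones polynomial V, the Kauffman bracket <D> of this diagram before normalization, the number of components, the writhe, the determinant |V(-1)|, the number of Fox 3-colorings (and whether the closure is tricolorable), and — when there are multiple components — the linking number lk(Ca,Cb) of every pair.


V = q^2 + 2q^4 - 2q^5 + q^6 - 2q^7 + q^8
<D> = -A^-17 + 2A^-13 - A^-9 + 2A^-5 - 2A^-1 - A^7 (w = +5)
1 component over 11 crossings, w = +5
27 Fox colorings among 3^11, |V(-1)| = 9: tricolorable
why: w = +5 (over 11 crossings) is diagram-only; (-A^3)^(-5) removes it from V


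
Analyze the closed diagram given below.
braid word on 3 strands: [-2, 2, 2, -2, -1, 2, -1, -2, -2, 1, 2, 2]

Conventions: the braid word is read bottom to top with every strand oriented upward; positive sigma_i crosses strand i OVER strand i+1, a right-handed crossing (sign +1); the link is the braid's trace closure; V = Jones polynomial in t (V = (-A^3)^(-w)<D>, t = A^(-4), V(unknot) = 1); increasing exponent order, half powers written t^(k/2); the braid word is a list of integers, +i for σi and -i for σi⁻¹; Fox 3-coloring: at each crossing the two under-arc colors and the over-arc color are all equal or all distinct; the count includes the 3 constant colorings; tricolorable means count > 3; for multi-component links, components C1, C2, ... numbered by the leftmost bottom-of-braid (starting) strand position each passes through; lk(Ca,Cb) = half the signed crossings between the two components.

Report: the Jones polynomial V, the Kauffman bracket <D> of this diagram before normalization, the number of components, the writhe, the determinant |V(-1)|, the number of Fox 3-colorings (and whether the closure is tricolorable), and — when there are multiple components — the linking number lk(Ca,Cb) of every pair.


Jones polynomial: V(t) = -t^-3 + 2t^-2 - 2t^-1 + 3 - 2t + 2t^2 - t^3
<D> = -A^-12 + 2A^-8 - 2A^-4 + 3 - 2A^4 + 2A^8 - A^12; writhe 0
components 1, writhe 0 (12 crossings)
3-colorings: 3 of 3^12, det 13 — not tricolorable
note: the span of V is 6, forcing >= 6 crossings in any diagram


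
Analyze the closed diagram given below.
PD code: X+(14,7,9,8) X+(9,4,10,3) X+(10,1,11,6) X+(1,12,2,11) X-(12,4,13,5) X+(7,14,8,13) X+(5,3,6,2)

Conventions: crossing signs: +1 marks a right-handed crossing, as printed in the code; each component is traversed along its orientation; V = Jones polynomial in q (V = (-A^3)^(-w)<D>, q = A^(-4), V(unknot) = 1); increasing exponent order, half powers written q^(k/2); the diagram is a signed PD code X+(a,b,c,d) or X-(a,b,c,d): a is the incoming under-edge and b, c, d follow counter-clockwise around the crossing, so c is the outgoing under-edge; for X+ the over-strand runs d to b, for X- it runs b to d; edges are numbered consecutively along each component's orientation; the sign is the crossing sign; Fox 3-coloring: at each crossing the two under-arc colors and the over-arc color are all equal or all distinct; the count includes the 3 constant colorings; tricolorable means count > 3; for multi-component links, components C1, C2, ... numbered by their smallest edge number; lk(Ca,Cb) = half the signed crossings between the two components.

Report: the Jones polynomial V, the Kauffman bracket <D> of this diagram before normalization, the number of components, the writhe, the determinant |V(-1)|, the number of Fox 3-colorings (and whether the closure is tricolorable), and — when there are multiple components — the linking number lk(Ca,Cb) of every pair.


Jones polynomial: V(q) = q + 2q^3 + q^5
<D> = -A^-5 - 2A^3 - A^11; writhe +5
components 3, writhe +5 (7 crossings)
linking number lk(C1,C2) = 0
lk(C1,C3): +1
lk(C2,C3) = +1
3-colorings: 3 of 3^7, det 4 — not tricolorable
note: w = +5 (over 7 crossings) is diagram-only; (-A^3)^(-5) removes it from V
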